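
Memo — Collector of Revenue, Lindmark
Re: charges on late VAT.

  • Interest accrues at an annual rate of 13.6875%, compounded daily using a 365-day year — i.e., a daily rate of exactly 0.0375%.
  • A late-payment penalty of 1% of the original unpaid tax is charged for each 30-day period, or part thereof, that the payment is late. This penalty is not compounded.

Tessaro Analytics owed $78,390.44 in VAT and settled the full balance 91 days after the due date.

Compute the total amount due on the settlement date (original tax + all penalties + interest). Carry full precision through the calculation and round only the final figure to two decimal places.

$84,246.78

Penalty periods: ⌈91/30⌉ = 4; penalty = 4 × 1% × $78,390.44 = $3,135.62…
Interest: $78,390.44 × ((1 + 0.000375)^91 − 1) = $78,390.44 × 0.03470732… = $2,720.7220…
Total = $78,390.44 + $3,135.6176 + $2,720.7220… = $84,246.78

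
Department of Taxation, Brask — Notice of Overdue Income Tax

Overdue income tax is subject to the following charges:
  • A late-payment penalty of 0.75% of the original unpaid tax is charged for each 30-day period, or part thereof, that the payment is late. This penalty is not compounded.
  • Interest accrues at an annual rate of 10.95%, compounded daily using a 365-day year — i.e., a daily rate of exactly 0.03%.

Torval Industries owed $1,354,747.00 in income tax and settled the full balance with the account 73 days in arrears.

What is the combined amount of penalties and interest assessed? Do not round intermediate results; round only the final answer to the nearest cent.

$60,473.48

Penalty periods: ⌈73/30⌉ = 3; penalty = 3 × 0.75% × $1,354,747.00 = $30,481.81…
Interest: $1,354,747.00 × ((1 + 0.0003)^73 − 1) = $1,354,747.00 × 0.02213821… = $29,991.6711…
Penalties + interest = $30,481.8075 + $29,991.6711… = $60,473.48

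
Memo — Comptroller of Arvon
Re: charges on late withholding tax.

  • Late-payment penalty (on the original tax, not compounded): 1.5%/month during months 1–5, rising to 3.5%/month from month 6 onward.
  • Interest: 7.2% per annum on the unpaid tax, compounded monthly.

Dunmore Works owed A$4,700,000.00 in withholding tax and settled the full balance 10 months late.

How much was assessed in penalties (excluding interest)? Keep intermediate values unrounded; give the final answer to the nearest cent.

Penalty, months 1–5: 5 × 1.5% × A$4,700,000.00 = A$352,500.00
Penalty, months 6–10: 5 × 3.5% × A$4,700,000.00 = A$822,500.00
Total penalty = A$352,500.00 + A$822,500.00 = A$1,175,000.00

A$1,175,000.00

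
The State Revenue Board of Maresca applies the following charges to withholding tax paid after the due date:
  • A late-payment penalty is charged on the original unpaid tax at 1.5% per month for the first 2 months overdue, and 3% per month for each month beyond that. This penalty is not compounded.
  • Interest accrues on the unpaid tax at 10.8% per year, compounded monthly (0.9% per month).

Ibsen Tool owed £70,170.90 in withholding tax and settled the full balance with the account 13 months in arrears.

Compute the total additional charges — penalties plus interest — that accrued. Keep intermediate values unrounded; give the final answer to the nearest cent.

£33,929.82

Penalty, months 1–2: 2 × 1.5% × £70,170.90 = £2,105.13…
Penalty, months 3–13: 11 × 3% × £70,170.90 = £23,156.40…
Interest: £70,170.90 × ((1 + 0.009)^13 − 1) = £70,170.90 × 0.1235313… = £8,668.2998…
Penalties + interest = £25,261.5240 + £8,668.2998… = £33,929.82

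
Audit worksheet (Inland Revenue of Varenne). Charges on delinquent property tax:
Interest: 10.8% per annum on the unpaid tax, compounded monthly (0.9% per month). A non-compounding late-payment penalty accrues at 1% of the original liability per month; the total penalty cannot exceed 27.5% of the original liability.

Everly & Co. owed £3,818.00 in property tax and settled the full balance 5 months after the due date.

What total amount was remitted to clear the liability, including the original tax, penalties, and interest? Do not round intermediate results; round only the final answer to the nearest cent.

£4,183.83

Penalty: 5 × 1% × £3,818.00 = £190.90 (below the 27.5% cap of £1,049.95)
Interest: £3,818.00 × ((1 + 0.009)^5 − 1) = £3,818.00 × 0.0458173… = £174.9305…
Total = £3,818.00 + £190.9000 + £174.9305… = £4,183.83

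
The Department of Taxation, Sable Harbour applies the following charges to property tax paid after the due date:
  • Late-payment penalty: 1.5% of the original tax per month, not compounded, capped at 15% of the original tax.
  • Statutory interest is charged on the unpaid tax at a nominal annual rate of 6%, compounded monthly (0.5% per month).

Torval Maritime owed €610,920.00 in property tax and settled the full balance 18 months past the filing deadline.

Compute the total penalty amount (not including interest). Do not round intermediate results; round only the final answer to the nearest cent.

€91,638.00

Penalty (uncapped): 18 × 1.5% × €610,920.00 = €164,948.40; cap = 15% × €610,920.00 = €91,638.00 → penalty = €91,638.00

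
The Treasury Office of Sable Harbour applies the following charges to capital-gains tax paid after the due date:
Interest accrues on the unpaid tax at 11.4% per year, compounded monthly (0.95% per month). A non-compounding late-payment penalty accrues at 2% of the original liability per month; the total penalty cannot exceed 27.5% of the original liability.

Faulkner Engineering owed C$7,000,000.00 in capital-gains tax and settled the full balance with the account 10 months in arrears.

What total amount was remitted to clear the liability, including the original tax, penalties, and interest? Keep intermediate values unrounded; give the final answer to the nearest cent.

Penalty: 10 × 2% × C$7,000,000.00 = C$1,400,000.00 (below the 27.5% cap of C$1,925,000.00)
Interest: C$7,000,000.00 × ((1 + 0.0095)^10 − 1) = C$7,000,000.00 × 0.0991659… = C$694,161.0558…
Total = C$7,000,000.00 + C$1,400,000.0000 + C$694,161.0558… = C$9,094,161.06

C$9,094,161.06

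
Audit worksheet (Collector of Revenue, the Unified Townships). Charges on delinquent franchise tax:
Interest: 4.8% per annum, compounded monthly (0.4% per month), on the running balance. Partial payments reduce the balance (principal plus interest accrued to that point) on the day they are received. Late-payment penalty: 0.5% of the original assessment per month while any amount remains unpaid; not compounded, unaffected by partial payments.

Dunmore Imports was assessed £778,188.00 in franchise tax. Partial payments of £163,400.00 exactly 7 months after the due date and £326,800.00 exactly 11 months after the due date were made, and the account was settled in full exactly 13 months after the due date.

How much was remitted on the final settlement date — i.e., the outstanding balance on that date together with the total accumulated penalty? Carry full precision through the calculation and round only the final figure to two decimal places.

£373,440.91

Balance at month 7: £778,188.0000 × (1 + 0.004)^7 = £800,240.4853…
After £163,400.00 payment: £800,240.4853… − £163,400.00 = £636,840.4853…
Balance at month 11: £636,840.4853… × (1 + 0.004)^4 = £647,091.2329…
After £326,800.00 payment: £647,091.2329… − £326,800.00 = £320,291.2329…
Balance at month 13: £320,291.2329… × (1 + 0.004)^2 = £322,858.6875…
Penalty: 13 × 0.5% × £778,188.00 = £50,582.22
Final settlement = outstanding balance + penalty = £322,858.6875… + £50,582.22 = £373,440.91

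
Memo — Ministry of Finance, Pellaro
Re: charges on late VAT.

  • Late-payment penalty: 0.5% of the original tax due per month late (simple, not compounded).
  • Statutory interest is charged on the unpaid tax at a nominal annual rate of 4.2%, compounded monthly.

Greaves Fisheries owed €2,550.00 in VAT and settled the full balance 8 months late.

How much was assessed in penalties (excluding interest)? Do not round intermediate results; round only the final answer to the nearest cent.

€102.00

Late-payment penalty: 8 × 0.5% × €2,550.00 = €102.00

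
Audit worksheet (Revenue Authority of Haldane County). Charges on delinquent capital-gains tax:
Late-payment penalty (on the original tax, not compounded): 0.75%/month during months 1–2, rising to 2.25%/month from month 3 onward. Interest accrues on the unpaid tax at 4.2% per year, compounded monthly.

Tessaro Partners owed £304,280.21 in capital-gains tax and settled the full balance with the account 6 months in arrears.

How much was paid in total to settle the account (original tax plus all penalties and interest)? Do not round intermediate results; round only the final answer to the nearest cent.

£342,675.69

Penalty, months 1–2: 2 × 0.75% × £304,280.21 = £4,564.20…
Penalty, months 3–6: 4 × 2.25% × £304,280.21 = £27,385.22…
Interest (4.2%/yr ÷ 12 = 0.35%/month): £304,280.21 × ((1 + 0.0035)^6 − 1) = £6,446.0575…
Total = £304,280.21 + £31,949.4221… + £6,446.0575… = £342,675.69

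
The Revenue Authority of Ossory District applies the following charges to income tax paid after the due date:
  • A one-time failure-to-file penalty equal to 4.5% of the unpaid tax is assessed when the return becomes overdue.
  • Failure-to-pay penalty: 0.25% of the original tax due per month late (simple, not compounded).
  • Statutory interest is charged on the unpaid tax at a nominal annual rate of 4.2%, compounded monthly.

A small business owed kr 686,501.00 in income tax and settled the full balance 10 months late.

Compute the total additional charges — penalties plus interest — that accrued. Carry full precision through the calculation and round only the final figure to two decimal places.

kr 72,464.59

Failure-to-file penalty: 4.5% × kr 686,501.00 = kr 30,892.55…
Failure-to-pay penalty: 10 × 0.25% × kr 686,501.00 = kr 17,162.53…
Interest (4.2%/yr ÷ 12 = 0.35%/month): kr 686,501.00 × ((1 + 0.0035)^10 − 1) = kr 24,409.5224…
Penalties + interest = kr 48,055.0700 + kr 24,409.5224… = kr 72,464.59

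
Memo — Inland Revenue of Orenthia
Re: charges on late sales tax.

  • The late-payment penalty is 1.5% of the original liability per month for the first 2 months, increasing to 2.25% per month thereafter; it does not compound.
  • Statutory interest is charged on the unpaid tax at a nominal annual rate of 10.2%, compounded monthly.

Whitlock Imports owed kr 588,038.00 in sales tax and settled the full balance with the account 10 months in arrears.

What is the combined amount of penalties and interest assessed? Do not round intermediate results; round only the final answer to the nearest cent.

kr 175,427.06

Penalty, months 1–2: 2 × 1.5% × kr 588,038.00 = kr 17,641.14
Penalty, months 3–10: 8 × 2.25% × kr 588,038.00 = kr 105,846.84
Interest (10.2%/yr ÷ 12 = 0.85%/month): kr 588,038.00 × ((1 + 0.0085)^10 − 1) = kr 51,939.0752…
Penalties + interest = kr 123,487.9800 + kr 51,939.0752… = kr 175,427.06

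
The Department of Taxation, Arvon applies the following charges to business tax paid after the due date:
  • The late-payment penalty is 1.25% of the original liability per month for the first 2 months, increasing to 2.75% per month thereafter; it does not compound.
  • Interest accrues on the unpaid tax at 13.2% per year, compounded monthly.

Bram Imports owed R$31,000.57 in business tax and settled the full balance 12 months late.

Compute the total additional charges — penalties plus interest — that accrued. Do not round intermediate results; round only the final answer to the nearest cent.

R$13,649.12

Penalty, months 1–2: 2 × 1.25% × R$31,000.57 = R$775.01…
Penalty, months 3–12: 10 × 2.75% × R$31,000.57 = R$8,525.16…
Interest (13.2%/yr ÷ 12 = 1.1%/month): R$31,000.57 × ((1 + 0.011)^12 − 1) = R$4,348.9521…
Penalties + interest = R$9,300.1710 + R$4,348.9521… = R$13,649.12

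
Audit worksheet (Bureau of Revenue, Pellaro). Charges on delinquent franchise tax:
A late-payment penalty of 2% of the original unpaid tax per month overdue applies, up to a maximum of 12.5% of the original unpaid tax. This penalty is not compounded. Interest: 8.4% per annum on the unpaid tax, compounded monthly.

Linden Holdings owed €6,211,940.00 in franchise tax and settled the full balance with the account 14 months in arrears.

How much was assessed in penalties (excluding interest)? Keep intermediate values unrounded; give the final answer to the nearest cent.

€776,492.50

Penalty (uncapped): 14 × 2% × €6,211,940.00 = €1,739,343.20; cap = 12.5% × €6,211,940.00 = €776,492.50 → penalty = €776,492.50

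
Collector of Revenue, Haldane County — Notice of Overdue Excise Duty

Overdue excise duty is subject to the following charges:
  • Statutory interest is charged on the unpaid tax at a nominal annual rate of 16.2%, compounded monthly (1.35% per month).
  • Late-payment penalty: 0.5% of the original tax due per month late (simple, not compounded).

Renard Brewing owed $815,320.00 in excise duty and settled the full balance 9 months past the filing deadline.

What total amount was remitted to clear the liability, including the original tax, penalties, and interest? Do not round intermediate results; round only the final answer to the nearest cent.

Late-payment penalty = 0.5% × $815,320.00 × 9 mo = $36,689.40
Interest: $815,320.00 × ((1 + 0.0135)^9 − 1) = $815,320.00 × 0.1282719… = $104,582.6566…
Total = $815,320.00 + $36,689.4000 + $104,582.6566… = $956,592.06

$956,592.06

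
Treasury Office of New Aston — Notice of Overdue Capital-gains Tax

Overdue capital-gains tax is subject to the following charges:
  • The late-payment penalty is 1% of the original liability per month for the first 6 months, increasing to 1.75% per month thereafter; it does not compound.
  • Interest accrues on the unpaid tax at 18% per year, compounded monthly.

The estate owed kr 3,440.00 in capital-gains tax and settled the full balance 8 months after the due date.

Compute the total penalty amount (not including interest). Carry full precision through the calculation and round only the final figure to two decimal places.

kr 326.80

Penalty, months 1–6: 6 × 1% × kr 3,440.00 = kr 206.40
Penalty, months 7–8: 2 × 1.75% × kr 3,440.00 = kr 120.40
Total penalty = kr 206.40 + kr 120.40 = kr 326.80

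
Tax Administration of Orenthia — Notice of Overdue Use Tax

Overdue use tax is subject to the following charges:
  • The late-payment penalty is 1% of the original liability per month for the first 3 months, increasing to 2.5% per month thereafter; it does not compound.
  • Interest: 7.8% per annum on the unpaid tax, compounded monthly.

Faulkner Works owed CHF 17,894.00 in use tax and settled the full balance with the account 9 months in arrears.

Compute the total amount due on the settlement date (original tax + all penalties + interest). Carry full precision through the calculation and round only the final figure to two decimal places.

Penalty, months 1–3: 3 × 1% × CHF 17,894.00 = CHF 536.82
Penalty, months 4–9: 6 × 2.5% × CHF 17,894.00 = CHF 2,684.10
Interest (7.8%/yr ÷ 12 = 0.65%/month): CHF 17,894.00 × ((1 + 0.0065)^9 − 1) = CHF 1,074.4326…
Total = CHF 17,894.00 + CHF 3,220.9200 + CHF 1,074.4326… = CHF 22,189.35

CHF 22,189.35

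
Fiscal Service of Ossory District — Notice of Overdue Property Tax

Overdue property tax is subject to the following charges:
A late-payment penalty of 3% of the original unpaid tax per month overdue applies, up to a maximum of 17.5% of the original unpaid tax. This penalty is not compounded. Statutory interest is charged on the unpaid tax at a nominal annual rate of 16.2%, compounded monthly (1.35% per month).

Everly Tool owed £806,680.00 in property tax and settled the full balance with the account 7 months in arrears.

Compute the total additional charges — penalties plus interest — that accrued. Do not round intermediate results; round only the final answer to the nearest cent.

£220,558.04

Penalty (uncapped): 7 × 3% × £806,680.00 = £169,402.80; cap = 17.5% × £806,680.00 = £141,169.00 → penalty = £141,169.00
Interest: £806,680.00 × ((1 + 0.0135)^7 − 1) = £806,680.00 × 0.0984145… = £79,389.0372…
Penalties + interest = £141,169.0000 + £79,389.0372… = £220,558.04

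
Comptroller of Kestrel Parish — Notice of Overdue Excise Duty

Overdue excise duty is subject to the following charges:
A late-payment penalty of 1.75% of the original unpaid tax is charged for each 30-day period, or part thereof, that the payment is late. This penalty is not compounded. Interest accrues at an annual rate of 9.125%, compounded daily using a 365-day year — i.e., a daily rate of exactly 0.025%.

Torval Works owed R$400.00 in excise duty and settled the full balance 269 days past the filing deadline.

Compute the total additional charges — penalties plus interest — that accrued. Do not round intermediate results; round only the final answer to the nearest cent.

R$90.82

Penalty periods: ⌈269/30⌉ = 9; penalty = 9 × 1.75% × R$400.00 = R$63.00
Interest: R$400.00 × ((1 + 0.00025)^269 − 1) = R$400.00 × 0.06955385… = R$27.8215…
Penalties + interest = R$63.0000 + R$27.8215… = R$90.82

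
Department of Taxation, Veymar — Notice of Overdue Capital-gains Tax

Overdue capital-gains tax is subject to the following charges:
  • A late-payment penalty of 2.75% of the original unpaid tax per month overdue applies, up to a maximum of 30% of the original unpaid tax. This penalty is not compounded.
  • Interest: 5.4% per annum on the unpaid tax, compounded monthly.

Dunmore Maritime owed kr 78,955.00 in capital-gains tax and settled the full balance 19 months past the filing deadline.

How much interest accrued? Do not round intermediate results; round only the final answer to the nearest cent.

kr 7,031.15

Interest (5.4%/yr ÷ 12 = 0.45%/month): kr 78,955.00 × ((1 + 0.0045)^19 − 1) = kr 7,031.1529…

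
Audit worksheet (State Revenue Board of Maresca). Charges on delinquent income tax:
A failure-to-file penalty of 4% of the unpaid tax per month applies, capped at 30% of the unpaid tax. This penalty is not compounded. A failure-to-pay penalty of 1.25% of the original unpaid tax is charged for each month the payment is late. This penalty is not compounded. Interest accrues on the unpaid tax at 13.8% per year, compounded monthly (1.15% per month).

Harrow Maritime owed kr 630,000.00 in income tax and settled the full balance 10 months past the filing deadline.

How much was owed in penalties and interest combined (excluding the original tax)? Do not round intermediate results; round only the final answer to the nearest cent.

Failure-to-file: 10 × 4% × kr 630,000.00 = kr 252,000.00, capped at 30% × kr 630,000.00 = kr 189,000.00
Failure-to-pay penalty = 1.25% × kr 630,000.00 × 10 mo = kr 78,750.00
Interest: kr 630,000.00 × ((1 + 0.0115)^10 − 1) = kr 630,000.00 × 0.1211375… = kr 76,316.6118…
Penalties + interest = kr 267,750.0000 + kr 76,316.6118… = kr 344,066.61

kr 344,066.61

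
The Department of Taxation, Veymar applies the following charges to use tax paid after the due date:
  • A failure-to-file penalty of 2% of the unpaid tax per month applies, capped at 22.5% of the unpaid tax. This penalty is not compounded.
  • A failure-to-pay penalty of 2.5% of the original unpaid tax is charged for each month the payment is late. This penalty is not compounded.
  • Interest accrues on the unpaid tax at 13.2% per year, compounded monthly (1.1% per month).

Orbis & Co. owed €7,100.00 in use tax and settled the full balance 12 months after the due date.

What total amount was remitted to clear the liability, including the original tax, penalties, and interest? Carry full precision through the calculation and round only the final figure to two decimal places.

€11,823.53

Failure-to-file: 12 × 2% × €7,100.00 = €1,704.00, capped at 22.5% × €7,100.00 = €1,597.50
Failure-to-pay penalty = 2.5% × €7,100.00 × 12 mo = €2,130.00
Interest: €7,100.00 × ((1 + 0.011)^12 − 1) = €7,100.00 × 0.1402862… = €996.0320…
Total = €7,100.00 + €3,727.5000 + €996.0320… = €11,823.53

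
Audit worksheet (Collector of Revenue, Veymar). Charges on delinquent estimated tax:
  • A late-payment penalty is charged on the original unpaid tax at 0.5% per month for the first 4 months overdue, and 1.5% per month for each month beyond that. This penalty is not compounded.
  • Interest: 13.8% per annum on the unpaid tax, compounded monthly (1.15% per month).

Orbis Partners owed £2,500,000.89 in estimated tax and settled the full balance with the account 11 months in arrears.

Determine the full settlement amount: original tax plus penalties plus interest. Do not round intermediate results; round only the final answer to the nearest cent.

£3,147,577.52

Penalty, months 1–4: 4 × 0.5% × £2,500,000.89 = £50,000.02…
Penalty, months 5–11: 7 × 1.5% × £2,500,000.89 = £262,500.09…
Interest: £2,500,000.89 × ((1 + 0.0115)^11 − 1) = £2,500,000.89 × 0.1340306… = £335,076.5195…
Total = £2,500,000.89 + £312,500.1113… + £335,076.5195… = £3,147,577.52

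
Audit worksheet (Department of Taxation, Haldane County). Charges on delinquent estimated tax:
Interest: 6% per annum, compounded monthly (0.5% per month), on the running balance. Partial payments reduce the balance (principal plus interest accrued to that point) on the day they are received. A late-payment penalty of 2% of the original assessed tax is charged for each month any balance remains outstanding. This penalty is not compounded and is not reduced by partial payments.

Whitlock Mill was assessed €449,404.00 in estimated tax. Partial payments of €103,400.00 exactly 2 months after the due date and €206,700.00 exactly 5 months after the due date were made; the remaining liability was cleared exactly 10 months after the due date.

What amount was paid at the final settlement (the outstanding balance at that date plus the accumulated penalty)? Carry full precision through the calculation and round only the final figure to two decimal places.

Balance at month 2: €449,404.0000 × (1 + 0.005)^2 = €453,909.2751
After €103,400.00 payment: €453,909.2751 − €103,400.00 = €350,509.2751
Balance at month 5: €350,509.2751 × (1 + 0.005)^3 = €355,793.2462…
After €206,700.00 payment: €355,793.2462… − €206,700.00 = €149,093.2462…
Balance at month 10: €149,093.2462… × (1 + 0.005)^5 = €152,858.0375…
Penalty: 10 × 2% × €449,404.00 = €89,880.80
Final settlement = outstanding balance + penalty = €152,858.0375… + €89,880.80 = €242,738.84

€242,738.84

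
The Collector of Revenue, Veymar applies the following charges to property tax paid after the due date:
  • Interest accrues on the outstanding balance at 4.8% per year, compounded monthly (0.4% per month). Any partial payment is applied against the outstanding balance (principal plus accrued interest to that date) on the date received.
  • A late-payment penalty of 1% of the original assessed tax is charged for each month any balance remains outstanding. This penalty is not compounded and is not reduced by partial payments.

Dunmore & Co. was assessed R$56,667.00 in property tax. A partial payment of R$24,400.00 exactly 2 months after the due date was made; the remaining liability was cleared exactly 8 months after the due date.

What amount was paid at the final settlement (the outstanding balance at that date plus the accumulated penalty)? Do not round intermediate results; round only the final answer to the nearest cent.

R$38,047.81

Balance at month 2: R$56,667.0000 × (1 + 0.004)^2 = R$57,121.2427…
After R$24,400.00 payment: R$57,121.2427… − R$24,400.00 = R$32,721.2427…
Balance at month 8: R$32,721.2427… × (1 + 0.004)^6 = R$33,514.4476…
Penalty: 8 × 1% × R$56,667.00 = R$4,533.36
Final settlement = outstanding balance + penalty = R$33,514.4476… + R$4,533.36 = R$38,047.81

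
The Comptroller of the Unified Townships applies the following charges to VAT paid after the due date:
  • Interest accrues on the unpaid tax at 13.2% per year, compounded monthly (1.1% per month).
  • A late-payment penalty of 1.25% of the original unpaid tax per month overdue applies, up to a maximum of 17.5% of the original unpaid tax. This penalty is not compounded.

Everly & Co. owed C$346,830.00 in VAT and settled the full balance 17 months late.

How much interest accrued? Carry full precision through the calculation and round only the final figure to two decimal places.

C$70,890.99

Interest: C$346,830.00 × ((1 + 0.011)^17 − 1) = C$346,830.00 × 0.2043969… = C$70,890.9923…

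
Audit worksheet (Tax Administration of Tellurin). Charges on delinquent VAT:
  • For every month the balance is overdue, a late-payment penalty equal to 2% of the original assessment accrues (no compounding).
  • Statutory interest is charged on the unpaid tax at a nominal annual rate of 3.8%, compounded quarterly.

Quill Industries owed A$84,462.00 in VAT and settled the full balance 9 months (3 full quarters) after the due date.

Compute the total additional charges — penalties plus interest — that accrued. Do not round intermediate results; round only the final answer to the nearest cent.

A$17,633.27

Late-payment penalty = 2% × A$84,462.00 × 9 mo = A$15,203.16
Interest (3.8%/yr ÷ 4 = 0.95%/quarter): A$84,462.00 × ((1 + 0.0095)^3 − 1) = A$2,430.1075…
Penalties + interest = A$15,203.1600 + A$2,430.1075… = A$17,633.27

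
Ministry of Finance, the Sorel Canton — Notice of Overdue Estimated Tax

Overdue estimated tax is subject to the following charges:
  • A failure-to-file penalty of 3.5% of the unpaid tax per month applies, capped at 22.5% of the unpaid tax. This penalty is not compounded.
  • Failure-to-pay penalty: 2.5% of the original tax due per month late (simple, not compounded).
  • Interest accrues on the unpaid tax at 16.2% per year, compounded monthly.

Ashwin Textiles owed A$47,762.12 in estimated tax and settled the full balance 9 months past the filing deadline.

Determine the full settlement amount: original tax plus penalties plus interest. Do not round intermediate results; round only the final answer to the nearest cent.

Failure-to-file: 9 × 3.5% × A$47,762.12 = A$15,045.07…, capped at 22.5% × A$47,762.12 = A$10,746.48…
Failure-to-pay penalty: 9 × 2.5% × A$47,762.12 = A$10,746.48…
Interest (16.2%/yr ÷ 12 = 1.35%/month): A$47,762.12 × ((1 + 0.0135)^9 − 1) = A$6,126.5385…
Total = A$47,762.12 + A$21,492.9540 + A$6,126.5385… = A$75,381.61

A$75,381.61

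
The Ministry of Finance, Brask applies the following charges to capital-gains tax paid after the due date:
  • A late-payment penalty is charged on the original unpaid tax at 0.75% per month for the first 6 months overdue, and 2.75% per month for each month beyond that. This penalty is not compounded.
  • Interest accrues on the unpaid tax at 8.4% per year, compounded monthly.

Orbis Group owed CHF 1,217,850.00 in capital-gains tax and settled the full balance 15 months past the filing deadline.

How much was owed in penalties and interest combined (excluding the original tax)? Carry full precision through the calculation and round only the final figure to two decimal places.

CHF 490,555.33

Penalty, months 1–6: 6 × 0.75% × CHF 1,217,850.00 = CHF 54,803.25
Penalty, months 7–15: 9 × 2.75% × CHF 1,217,850.00 = CHF 301,417.88…
Interest (8.4%/yr ÷ 12 = 0.7%/month): CHF 1,217,850.00 × ((1 + 0.007)^15 − 1) = CHF 134,334.2055…
Penalties + interest = CHF 356,221.1250 + CHF 134,334.2055… = CHF 490,555.33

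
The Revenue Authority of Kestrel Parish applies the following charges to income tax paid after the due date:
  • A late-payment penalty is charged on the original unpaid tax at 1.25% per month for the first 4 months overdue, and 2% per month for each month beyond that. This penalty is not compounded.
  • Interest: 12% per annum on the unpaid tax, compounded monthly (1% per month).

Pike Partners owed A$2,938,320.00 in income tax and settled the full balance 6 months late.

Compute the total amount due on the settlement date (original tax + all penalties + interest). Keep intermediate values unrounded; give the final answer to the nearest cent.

Penalty, months 1–4: 4 × 1.25% × A$2,938,320.00 = A$146,916.00
Penalty, months 5–6: 2 × 2% × A$2,938,320.00 = A$117,532.80
Interest: A$2,938,320.00 × ((1 + 0.01)^6 − 1) = A$2,938,320.00 × 0.0615202… = A$180,765.8889…
Total = A$2,938,320.00 + A$264,448.8000 + A$180,765.8889… = A$3,383,534.69

A$3,383,534.69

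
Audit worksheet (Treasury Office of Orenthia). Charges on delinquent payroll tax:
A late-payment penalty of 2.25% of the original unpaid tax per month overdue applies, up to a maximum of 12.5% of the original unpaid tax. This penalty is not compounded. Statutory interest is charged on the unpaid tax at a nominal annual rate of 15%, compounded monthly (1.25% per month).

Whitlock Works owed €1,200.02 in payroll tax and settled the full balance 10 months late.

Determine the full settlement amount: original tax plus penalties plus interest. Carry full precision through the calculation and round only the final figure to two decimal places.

€1,508.75

Penalty (uncapped): 10 × 2.25% × €1,200.02 = €270.00…; cap = 12.5% × €1,200.02 = €150.00… → penalty = €150.00…
Interest: €1,200.02 × ((1 + 0.0125)^10 − 1) = €1,200.02 × 0.1322708… = €158.7276…
Total = €1,200.02 + €150.0025 + €158.7276… = €1,508.75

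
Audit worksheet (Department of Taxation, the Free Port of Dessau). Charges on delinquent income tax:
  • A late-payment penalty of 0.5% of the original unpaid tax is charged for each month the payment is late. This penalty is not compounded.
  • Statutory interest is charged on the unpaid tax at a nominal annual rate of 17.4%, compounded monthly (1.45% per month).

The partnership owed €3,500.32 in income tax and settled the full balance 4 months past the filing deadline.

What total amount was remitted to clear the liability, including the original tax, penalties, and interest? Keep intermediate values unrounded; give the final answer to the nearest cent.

Late-payment penalty = 0.5% × €3,500.32 × 4 mo = €70.01…
Interest: €3,500.32 × ((1 + 0.0145)^4 − 1) = €3,500.32 × 0.0592737… = €207.4771…
Total = €3,500.32 + €70.0064 + €207.4771… = €3,777.80

€3,777.80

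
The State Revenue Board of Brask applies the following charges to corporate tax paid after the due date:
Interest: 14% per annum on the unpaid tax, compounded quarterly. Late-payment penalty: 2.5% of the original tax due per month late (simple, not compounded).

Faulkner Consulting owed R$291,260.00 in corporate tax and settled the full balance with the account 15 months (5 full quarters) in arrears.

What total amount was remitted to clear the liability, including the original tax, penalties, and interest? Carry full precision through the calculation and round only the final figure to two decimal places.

R$455,148.01

Late-payment penalty = 2.5% × R$291,260.00 × 15 mo = R$109,222.50
Interest (14%/yr ÷ 4 = 3.5%/quarter): R$291,260.00 × ((1 + 0.035)^5 − 1) = R$54,665.5134…
Total = R$291,260.00 + R$109,222.5000 + R$54,665.5134… = R$455,148.01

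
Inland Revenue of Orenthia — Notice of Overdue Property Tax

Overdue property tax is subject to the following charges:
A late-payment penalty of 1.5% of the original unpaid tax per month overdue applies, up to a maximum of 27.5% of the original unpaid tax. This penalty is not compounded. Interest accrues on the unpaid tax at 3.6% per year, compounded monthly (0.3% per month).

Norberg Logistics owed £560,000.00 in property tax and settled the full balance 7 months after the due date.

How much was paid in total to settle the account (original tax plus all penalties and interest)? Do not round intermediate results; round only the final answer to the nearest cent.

£630,666.37

Penalty: 7 × 1.5% × £560,000.00 = £58,800.00 (below the 27.5% cap of £154,000.00)
Interest: £560,000.00 × ((1 + 0.003)^7 − 1) = £560,000.00 × 0.0211899… = £11,866.3708…
Total = £560,000.00 + £58,800.0000 + £11,866.3708… = £630,666.37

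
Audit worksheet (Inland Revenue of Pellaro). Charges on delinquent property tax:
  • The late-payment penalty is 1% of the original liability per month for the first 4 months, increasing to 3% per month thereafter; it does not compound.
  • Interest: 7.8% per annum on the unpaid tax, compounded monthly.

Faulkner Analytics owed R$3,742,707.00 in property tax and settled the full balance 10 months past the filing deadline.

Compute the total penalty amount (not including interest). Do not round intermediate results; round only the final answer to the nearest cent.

Penalty, months 1–4: 4 × 1% × R$3,742,707.00 = R$149,708.28
Penalty, months 5–10: 6 × 3% × R$3,742,707.00 = R$673,687.26
Total penalty = R$149,708.28 + R$673,687.26 = R$823,395.54

R$823,395.54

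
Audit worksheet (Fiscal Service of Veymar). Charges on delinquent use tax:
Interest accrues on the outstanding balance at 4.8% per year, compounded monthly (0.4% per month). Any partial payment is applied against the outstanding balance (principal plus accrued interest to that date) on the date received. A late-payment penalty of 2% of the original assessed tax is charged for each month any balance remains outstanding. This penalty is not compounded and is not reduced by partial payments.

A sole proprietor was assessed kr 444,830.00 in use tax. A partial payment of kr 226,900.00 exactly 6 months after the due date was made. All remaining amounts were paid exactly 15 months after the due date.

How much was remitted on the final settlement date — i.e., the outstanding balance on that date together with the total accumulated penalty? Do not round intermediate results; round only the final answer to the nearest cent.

Balance at month 6: kr 444,830.0000 × (1 + 0.004)^6 = kr 455,613.2503…
After kr 226,900.00 payment: kr 455,613.2503… − kr 226,900.00 = kr 228,713.2503…
Balance at month 15: kr 228,713.2503… × (1 + 0.004)^9 = kr 237,079.9031…
Penalty: 15 × 2% × kr 444,830.00 = kr 133,449.00
Final settlement = outstanding balance + penalty = kr 237,079.9031… + kr 133,449.00 = kr 370,528.90

kr 370,528.90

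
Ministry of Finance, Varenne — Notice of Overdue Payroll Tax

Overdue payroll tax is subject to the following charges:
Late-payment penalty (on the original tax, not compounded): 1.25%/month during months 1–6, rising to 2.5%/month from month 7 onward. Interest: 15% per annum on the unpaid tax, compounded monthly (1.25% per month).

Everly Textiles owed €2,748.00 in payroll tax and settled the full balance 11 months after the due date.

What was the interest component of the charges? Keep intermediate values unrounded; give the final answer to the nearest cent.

€402.37

Interest: €2,748.00 × ((1 + 0.0125)^11 − 1) = €2,748.00 × 0.1464242… = €402.3737…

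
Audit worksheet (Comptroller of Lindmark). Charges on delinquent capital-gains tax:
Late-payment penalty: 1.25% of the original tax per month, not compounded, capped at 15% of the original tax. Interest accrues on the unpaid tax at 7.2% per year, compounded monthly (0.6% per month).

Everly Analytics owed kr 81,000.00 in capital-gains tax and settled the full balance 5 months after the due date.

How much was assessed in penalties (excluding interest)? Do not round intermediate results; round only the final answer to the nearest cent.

Penalty: 5 × 1.25% × kr 81,000.00 = kr 5,062.50 (below the 15% cap of kr 12,150.00)

kr 5,062.50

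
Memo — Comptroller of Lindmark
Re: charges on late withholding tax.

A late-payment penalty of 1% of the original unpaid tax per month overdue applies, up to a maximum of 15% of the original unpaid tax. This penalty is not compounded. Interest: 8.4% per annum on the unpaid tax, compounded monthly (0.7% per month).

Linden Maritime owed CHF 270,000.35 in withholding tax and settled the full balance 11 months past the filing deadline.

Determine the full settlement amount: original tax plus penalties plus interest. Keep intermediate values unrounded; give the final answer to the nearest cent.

Penalty: 11 × 1% × CHF 270,000.35 = CHF 29,700.04… (below the 15% cap of CHF 40,500.05…)
Interest: CHF 270,000.35 × ((1 + 0.007)^11 − 1) = CHF 270,000.35 × 0.0797524… = CHF 21,533.1746…
Total = CHF 270,000.35 + CHF 29,700.0385 + CHF 21,533.1746… = CHF 321,233.56

CHF 321,233.56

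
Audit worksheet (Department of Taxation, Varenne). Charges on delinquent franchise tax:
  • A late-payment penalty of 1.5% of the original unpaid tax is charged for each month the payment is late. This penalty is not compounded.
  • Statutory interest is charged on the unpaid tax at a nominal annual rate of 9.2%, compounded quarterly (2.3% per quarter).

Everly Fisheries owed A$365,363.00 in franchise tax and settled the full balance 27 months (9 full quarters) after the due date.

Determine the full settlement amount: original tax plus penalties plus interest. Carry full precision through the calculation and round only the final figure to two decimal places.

A$596,309.72

Late-payment penalty: 27 × 1.5% × A$365,363.00 = A$147,972.02…
Interest: A$365,363.00 × ((1 + 0.023)^9 − 1) = A$365,363.00 × 0.2271021… = A$82,974.7088…
Total = A$365,363.00 + A$147,972.0150 + A$82,974.7088… = A$596,309.72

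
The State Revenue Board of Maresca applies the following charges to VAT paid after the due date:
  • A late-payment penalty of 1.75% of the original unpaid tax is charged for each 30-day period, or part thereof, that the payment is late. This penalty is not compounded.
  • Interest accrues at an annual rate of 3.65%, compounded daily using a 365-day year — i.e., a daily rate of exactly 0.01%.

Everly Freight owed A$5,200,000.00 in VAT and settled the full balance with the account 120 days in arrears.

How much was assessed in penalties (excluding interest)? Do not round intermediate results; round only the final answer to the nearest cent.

A$364,000.00

Penalty periods: ⌈120/30⌉ = 4; penalty = 4 × 1.75% × A$5,200,000.00 = A$364,000.00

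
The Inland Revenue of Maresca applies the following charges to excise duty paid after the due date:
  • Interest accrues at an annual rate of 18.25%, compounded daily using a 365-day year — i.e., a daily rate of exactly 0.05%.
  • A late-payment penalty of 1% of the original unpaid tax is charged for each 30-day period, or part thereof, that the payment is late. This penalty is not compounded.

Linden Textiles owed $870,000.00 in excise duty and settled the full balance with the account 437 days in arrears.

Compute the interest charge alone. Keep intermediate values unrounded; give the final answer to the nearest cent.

Interest: $870,000.00 × ((1 + 0.0005)^437 − 1) = $870,000.00 × 0.24414108… = $212,402.7363…

$212,402.74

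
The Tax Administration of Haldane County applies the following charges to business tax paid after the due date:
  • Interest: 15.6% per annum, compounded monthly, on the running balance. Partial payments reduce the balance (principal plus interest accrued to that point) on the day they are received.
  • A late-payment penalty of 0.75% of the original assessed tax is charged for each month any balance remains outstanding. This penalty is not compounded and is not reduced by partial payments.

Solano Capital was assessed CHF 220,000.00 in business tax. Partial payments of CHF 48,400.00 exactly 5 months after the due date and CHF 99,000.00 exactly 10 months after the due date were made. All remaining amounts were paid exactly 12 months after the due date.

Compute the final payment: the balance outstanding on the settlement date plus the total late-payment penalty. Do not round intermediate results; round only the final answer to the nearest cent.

Monthly rate = 15.6% ÷ 12 = 1.3%
Balance at month 5: CHF 220,000.0000 × (1 + 0.013)^5 = CHF 234,676.6649…
After CHF 48,400.00 payment: CHF 234,676.6649… − CHF 48,400.00 = CHF 186,276.6649…
Balance at month 10: CHF 186,276.6649… × (1 + 0.013)^5 = CHF 198,703.5748…
After CHF 99,000.00 payment: CHF 198,703.5748… − CHF 99,000.00 = CHF 99,703.5748…
Balance at month 12: CHF 99,703.5748… × (1 + 0.013)^2 = CHF 102,312.7177…
Penalty: 12 × 0.75% × CHF 220,000.00 = CHF 19,800.00
Final settlement = outstanding balance + penalty = CHF 102,312.7177… + CHF 19,800.00 = CHF 122,112.72

CHF 122,112.72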